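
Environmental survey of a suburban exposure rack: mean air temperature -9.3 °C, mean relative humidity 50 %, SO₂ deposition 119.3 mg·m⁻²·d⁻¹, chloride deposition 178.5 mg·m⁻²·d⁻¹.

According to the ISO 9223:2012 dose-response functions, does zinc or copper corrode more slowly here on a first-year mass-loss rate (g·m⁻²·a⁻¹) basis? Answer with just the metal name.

zinc: temperature factor f = +0.038·(-19.3) = -0.7334
  sulphur-dioxide contribution → 0.5066 μm/a
  chloride contribution → 0.2274 μm/a
  ⇒ r_corr(zinc) = 0.7341 μm/a
  mass loss = 0.7341 μm/a × 7.14 g/cm³ = 5.241 g·m⁻²·a⁻¹
copper: T≤10 °C ⇒ hinge +0.126·(-9.3−10) = -2.4318
  sulphur-dioxide contribution → 0.03085 μm/a
  chloride contribution → 0.1594 μm/a
  ⇒ r_corr(copper) = 0.1902 μm/a
  mass loss = 0.1902 μm/a × 8.96 g/cm³ = 1.705 g·m⁻²·a⁻¹
Ordering by g·m⁻²·a⁻¹: zinc (5.24) > copper (1.7)

copper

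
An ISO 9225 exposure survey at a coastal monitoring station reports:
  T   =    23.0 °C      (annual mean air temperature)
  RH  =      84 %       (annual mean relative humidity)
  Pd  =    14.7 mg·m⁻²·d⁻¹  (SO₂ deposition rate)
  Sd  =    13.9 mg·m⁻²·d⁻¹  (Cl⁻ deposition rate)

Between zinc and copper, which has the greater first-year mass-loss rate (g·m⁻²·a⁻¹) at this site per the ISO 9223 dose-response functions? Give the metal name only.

zinc: f(T) = -0.071·(T−10) [T>10 °C] = -0.9230
  SO₂ term: 0.0129·14.7^0.44·exp(0.046·84-0.9230) = 0.797
  Sd branch = 0.0175·Sd^0.57·e^(0.008·RH+0.085·T) = 1.085 μm/a
  r_corr = 0.797 + 1.085 = 1.882 μm/a
  mass loss = 1.882 μm/a × 7.14 g/cm³ = 13.44 g·m⁻²·a⁻¹
copper: f(T) = -0.080·(T−10) [T>10 °C] = -1.0400
  SO₂ term: 0.0053·14.7^0.26·exp(0.059·84-1.0400) = 0.5352
  Cl⁻ term: 0.01025·13.9^0.27·exp(0.036·84+0.049·23.0) = 1.325
  sum: 0.5352 + 1.325 → r_corr = 1.86 μm/a
  mass loss = 1.86 μm/a × 8.96 g/cm³ = 16.66 g·m⁻²·a⁻¹
Ordering by g·m⁻²·a⁻¹: copper (16.7) > zinc (13.4)

copper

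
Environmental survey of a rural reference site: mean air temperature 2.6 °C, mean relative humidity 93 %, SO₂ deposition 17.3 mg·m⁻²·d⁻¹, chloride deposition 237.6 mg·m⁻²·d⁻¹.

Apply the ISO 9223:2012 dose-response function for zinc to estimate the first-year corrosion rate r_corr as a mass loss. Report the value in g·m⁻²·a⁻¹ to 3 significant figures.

r_corr = 25.0 g·m⁻²·a⁻¹

zinc: f(T) = +0.038·(T−10) [T≤10 °C] = -0.2812
  Pd branch = 0.0129·Pd^0.44·e^(0.046·RH+f) = 2.461 μm/a
  Cl⁻ term: 0.0175·237.6^0.57·exp(0.008·93+0.085·2.6) = 1.038
  sum: 2.461 + 1.038 → r_corr = 3.499 μm/a
Convert to mass loss: 3.499 μm/a × 7.14 g/cm³ = 24.99 g·m⁻²·a⁻¹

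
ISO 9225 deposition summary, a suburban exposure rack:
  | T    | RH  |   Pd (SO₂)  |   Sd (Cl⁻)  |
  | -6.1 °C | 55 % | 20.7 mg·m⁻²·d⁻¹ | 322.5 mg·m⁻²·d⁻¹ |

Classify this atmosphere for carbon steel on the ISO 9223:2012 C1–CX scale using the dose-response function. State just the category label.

C2

carbon steel: f(T) = +0.150·(T−10) [T≤10 °C] = -2.4150
  SO₂ term: 1.77·20.7^0.52·exp(0.02·55-2.4150) = 2.297
  Cl⁻ term: 0.102·322.5^0.62·exp(0.033·55+0.04·-6.1) = 17.63
  sum: 2.297 + 17.63 → r_corr = 19.92 μm/a
19.9 μm/a falls in (1.3, 25] for carbon steel → category C2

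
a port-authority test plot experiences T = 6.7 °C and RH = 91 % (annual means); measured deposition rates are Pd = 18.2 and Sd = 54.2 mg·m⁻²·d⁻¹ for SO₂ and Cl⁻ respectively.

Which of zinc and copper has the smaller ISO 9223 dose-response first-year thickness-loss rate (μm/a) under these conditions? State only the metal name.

copper

zinc: T≤10 °C ⇒ hinge +0.038·(6.7−10) = -0.1254
  SO₂ term: 0.0129·18.2^0.44·exp(0.046·91-0.1254) = 2.682
  Cl⁻ term: 0.0175·54.2^0.57·exp(0.008·91+0.085·6.7) = 0.6236
  r_corr = 2.682 + 0.6236 = 3.306 μm/a
copper: T≤10 °C ⇒ hinge +0.126·(6.7−10) = -0.4158
  SO₂ term: 0.0053·18.2^0.26·exp(0.059·91-0.4158) = 1.596
  Cl⁻ term: 0.01025·54.2^0.27·exp(0.036·91+0.049·6.7) = 1.107
  sum: 1.596 + 1.107 → r_corr = 2.703 μm/a
Ordering by μm/a: zinc (3.31) > copper (2.7)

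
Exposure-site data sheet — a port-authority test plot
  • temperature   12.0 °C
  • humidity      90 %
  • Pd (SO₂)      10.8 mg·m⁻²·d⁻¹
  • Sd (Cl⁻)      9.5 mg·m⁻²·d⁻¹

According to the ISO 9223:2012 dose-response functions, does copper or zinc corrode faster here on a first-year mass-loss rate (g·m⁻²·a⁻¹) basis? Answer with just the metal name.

copper

copper: f(T) = -0.080·(T−10) [T>10 °C] = -0.1600
  SO₂ term: 0.0053·10.8^0.26·exp(0.059·90-0.1600) = 1.697
  Cl⁻ term: 0.01025·9.5^0.27·exp(0.036·90+0.049·12.0) = 0.8653
  r_corr = 1.697 + 0.8653 = 2.562 μm/a
  mass loss = 2.562 μm/a × 8.96 g/cm³ = 22.96 g·m⁻²·a⁻¹
zinc: T>10 °C ⇒ hinge -0.071·(12.0−10) = -0.1420
  SO₂ term: 0.0129·10.8^0.44·exp(0.046·90-0.1420) = 2.003
  Sd branch = 0.0175·Sd^0.57·e^(0.008·RH+0.085·T) = 0.3598 μm/a
  r_corr = 2.003 + 0.3598 = 2.362 μm/a
  mass loss = 2.362 μm/a × 7.14 g/cm³ = 16.87 g·m⁻²·a⁻¹
Ordering by g·m⁻²·a⁻¹: copper (23) > zinc (16.9)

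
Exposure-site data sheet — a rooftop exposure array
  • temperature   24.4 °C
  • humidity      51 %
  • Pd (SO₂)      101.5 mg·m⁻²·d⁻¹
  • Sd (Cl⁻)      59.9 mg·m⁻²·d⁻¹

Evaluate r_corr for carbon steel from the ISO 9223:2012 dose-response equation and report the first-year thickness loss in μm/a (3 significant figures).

r_corr = 43.3 μm/a

carbon steel: temperature factor f = -0.054·(14.4) = -0.7776
  sulphur-dioxide contribution → 24.92 μm/a
  chloride contribution → 18.42 μm/a
  ⇒ r_corr(carbon steel) = 43.35 μm/a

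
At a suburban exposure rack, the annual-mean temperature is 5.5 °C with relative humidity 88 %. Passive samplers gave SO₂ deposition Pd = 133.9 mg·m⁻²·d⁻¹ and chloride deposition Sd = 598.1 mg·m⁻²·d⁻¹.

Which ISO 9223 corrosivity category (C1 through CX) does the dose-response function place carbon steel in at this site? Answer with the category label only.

C5

carbon steel: temperature factor f = +0.150·(-4.5) = -0.6750
  Pd branch = 1.77·Pd^0.52·e^(0.02·RH+f) = 66.85 μm/a
  Cl⁻ term: 0.102·598.1^0.62·exp(0.033·88+0.04·5.5) = 122.2
  r_corr = 66.85 + 122.2 = 189 μm/a
ISO 9223 Table 2 (carbon steel): 80 < 189 ≤ 200 μm/a ⇒ C5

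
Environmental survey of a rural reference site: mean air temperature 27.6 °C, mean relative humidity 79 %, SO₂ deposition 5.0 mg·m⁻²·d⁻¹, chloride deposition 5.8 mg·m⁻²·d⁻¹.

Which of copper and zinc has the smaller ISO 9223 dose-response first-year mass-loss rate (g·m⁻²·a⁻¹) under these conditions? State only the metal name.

copper: T>10 °C ⇒ hinge -0.080·(27.6−10) = -1.4080
  SO₂ term: 0.0053·5.0^0.26·exp(0.059·79-1.4080) = 0.2083
  Sd branch = 0.01025·Sd^0.27·e^(0.036·RH+0.049·T) = 1.095 μm/a
  r_corr = 0.2083 + 1.095 = 1.303 μm/a
  mass loss = 1.303 μm/a × 8.96 g/cm³ = 11.68 g·m⁻²·a⁻¹
zinc: temperature factor f = -0.071·(17.6) = -1.2496
  SO₂ term: 0.0129·5.0^0.44·exp(0.046·79-1.2496) = 0.2842
  Sd branch = 0.0175·Sd^0.57·e^(0.008·RH+0.085·T) = 0.9365 μm/a
  sum: 0.2842 + 0.9365 → r_corr = 1.221 μm/a
  mass loss = 1.221 μm/a × 7.14 g/cm³ = 8.716 g·m⁻²·a⁻¹
Ordering by g·m⁻²·a⁻¹: copper (11.7) > zinc (8.72)

zinc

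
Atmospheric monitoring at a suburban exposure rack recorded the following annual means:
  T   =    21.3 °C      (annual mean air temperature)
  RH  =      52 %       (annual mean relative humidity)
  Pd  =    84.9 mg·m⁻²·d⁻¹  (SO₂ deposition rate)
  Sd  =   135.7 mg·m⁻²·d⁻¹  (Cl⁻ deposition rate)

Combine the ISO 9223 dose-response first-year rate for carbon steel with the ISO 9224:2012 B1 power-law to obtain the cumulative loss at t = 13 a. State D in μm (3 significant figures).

D(13) = 212 μm

carbon steel: temperature factor f = -0.054·(11.3) = -0.6102
  SO₂ term: 1.77·84.9^0.52·exp(0.02·52-0.6102) = 27.39
  Sd branch = 0.102·Sd^0.62·e^(0.033·RH+0.04·T) = 27.93 μm/a
  sum: 27.39 + 27.93 → r_corr = 55.32 μm/a
Long-term exponent b (ISO 9224 Table 2, B1) = 0.523
  D(13) = 55.32 × 13^0.523 = 55.32 × 3.825 = 211.6 μm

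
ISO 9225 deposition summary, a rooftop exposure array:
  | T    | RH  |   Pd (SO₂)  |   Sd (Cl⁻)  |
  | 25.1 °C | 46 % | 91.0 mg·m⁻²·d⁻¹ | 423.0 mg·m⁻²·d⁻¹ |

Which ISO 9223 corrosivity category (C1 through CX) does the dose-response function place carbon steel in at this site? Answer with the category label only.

carbon steel: T>10 °C ⇒ hinge -0.054·(25.1−10) = -0.8154
  sulphur-dioxide contribution → 20.52 μm/a
  chloride contribution → 53.98 μm/a
  ⇒ r_corr(carbon steel) = 74.5 μm/a
ISO 9223 Table 2 (carbon steel): 50 < 74.5 ≤ 80 μm/a ⇒ C4

C4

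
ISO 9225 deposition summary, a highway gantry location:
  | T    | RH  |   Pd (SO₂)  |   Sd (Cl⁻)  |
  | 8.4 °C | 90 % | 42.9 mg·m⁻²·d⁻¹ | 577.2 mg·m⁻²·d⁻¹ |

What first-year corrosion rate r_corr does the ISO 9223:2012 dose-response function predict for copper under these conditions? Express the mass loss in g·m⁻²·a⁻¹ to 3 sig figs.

r_corr = 40.6 g·m⁻²·a⁻¹

copper: T≤10 °C ⇒ hinge +0.126·(8.4−10) = -0.2016
  SO₂ term: 0.0053·42.9^0.26·exp(0.059·90-0.2016) = 2.33
  Cl⁻ term: 0.01025·577.2^0.27·exp(0.036·90+0.049·8.4) = 2.199
  sum: 2.33 + 2.199 → r_corr = 4.528 μm/a
Convert to mass loss: 4.528 μm/a × 8.96 g/cm³ = 40.57 g·m⁻²·a⁻¹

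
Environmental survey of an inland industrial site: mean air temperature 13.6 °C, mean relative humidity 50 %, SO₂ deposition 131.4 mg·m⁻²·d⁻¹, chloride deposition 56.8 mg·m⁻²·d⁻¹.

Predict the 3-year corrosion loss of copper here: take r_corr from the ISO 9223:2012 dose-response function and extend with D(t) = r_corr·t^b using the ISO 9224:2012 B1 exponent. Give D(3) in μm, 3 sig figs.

D(3) = 1.31 μm

copper: temperature factor f = -0.080·(3.6) = -0.2880
  Pd branch = 0.0053·Pd^0.26·e^(0.059·RH+f) = 0.2699 μm/a
  Cl⁻ term: 0.01025·56.8^0.27·exp(0.036·50+0.049·13.6) = 0.3594
  r_corr = 0.2699 + 0.3594 = 0.6293 μm/a
Long-term exponent b (ISO 9224 Table 2, B1) = 0.667
  D(3) = 0.6293 × 3^0.667 = 0.6293 × 2.081 = 1.309 μm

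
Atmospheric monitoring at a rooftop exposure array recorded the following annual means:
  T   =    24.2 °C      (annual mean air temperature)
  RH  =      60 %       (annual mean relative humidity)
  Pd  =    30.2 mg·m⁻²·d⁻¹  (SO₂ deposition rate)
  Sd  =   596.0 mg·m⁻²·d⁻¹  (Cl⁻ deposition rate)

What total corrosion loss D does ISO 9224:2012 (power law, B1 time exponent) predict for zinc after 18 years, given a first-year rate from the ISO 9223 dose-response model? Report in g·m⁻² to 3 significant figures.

zinc: temperature factor f = -0.071·(14.2) = -1.0082
  sulphur-dioxide contribution → 0.3331 μm/a
  chloride contribution → 8.448 μm/a
  total first-year rate 8.781 μm/a
ISO 9224: D(t) = r_corr · t^b with b = 0.813 (zinc, B1)
  D(18) = 8.781 × 18^0.813 = 8.781 × 10.48 = 92.06 μm
  Mass loss = 92.06 μm × 7.14 g/cm³ = 657.3 g·m⁻²

D(18) = 657 g·m⁻²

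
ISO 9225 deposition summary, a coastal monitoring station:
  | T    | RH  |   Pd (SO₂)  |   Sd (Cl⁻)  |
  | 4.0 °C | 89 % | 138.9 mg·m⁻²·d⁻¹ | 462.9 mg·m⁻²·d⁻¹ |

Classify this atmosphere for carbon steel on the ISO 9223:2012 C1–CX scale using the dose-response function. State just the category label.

carbon steel: T≤10 °C ⇒ hinge +0.150·(4.0−10) = -0.9000
  Pd branch = 1.77·Pd^0.52·e^(0.02·RH+f) = 55.51 μm/a
  Cl⁻ term: 0.102·462.9^0.62·exp(0.033·89+0.04·4.0) = 101.4
  r_corr = 55.51 + 101.4 = 156.9 μm/a
ISO 9223 Table 2 (carbon steel): 80 < 157 ≤ 200 μm/a ⇒ C5

C5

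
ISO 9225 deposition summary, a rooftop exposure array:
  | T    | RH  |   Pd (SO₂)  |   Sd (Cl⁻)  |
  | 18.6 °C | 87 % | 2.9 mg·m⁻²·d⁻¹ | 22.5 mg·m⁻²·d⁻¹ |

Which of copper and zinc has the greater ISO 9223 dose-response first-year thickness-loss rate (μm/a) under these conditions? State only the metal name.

copper

copper: T>10 °C ⇒ hinge -0.080·(18.6−10) = -0.6880
  Pd branch = 0.0053·Pd^0.26·e^(0.059·RH+f) = 0.5956 μm/a
  Cl⁻ term: 0.01025·22.5^0.27·exp(0.036·87+0.049·18.6) = 1.355
  sum: 0.5956 + 1.355 → r_corr = 1.95 μm/a
zinc: f(T) = -0.071·(T−10) [T>10 °C] = -0.6106
  Pd branch = 0.0129·Pd^0.44·e^(0.046·RH+f) = 0.6122 μm/a
  Cl⁻ term: 0.0175·22.5^0.57·exp(0.008·87+0.085·18.6) = 1.006
  sum: 0.6122 + 1.006 → r_corr = 1.618 μm/a
Ordering by μm/a: copper (1.95) > zinc (1.62)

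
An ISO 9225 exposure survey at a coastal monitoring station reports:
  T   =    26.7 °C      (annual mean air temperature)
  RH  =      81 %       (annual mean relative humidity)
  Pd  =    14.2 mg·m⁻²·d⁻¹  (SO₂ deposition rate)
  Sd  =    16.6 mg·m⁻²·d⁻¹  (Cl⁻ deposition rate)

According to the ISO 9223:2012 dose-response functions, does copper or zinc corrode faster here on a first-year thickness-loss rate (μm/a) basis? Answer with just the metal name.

zinc

copper: temperature factor f = -0.080·(16.7) = -1.3360
  sulphur-dioxide contribution → 0.3305 μm/a
  chloride contribution → 1.495 μm/a
  total first-year rate 1.826 μm/a
zinc: temperature factor f = -0.071·(16.7) = -1.1857
  sulphur-dioxide contribution → 0.5258 μm/a
  chloride contribution → 1.605 μm/a
  ⇒ r_corr(zinc) = 2.131 μm/a
Ordering by μm/a: zinc (2.13) > copper (1.83)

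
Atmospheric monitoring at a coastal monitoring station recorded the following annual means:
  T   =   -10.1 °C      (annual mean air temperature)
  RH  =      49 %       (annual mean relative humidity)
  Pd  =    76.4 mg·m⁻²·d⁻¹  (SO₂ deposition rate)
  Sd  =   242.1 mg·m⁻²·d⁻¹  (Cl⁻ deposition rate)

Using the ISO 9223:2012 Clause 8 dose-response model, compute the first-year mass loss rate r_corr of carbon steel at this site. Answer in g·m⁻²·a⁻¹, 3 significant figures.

r_corr = 98.3 g·m⁻²·a⁻¹

carbon steel: temperature factor f = +0.150·(-20.1) = -3.0150
  SO₂ term: 1.77·76.4^0.52·exp(0.02·49-3.0150) = 2.205
  Sd branch = 0.102·Sd^0.62·e^(0.033·RH+0.04·T) = 10.32 μm/a
  sum: 2.205 + 10.32 → r_corr = 12.52 μm/a
Convert to mass loss: 12.52 μm/a × 7.85 g/cm³ = 98.28 g·m⁻²·a⁻¹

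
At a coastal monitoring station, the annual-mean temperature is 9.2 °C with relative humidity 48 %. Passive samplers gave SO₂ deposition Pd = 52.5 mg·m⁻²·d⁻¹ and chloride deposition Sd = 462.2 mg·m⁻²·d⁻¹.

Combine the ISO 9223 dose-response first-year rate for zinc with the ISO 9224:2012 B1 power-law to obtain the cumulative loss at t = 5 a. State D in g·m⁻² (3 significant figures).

zinc: temperature factor f = +0.038·(-0.8) = -0.0304
  SO₂ term: 0.0129·52.5^0.44·exp(0.046·48-0.0304) = 0.6504
  Sd branch = 0.0175·Sd^0.57·e^(0.008·RH+0.085·T) = 1.855 μm/a
  sum: 0.6504 + 1.855 → r_corr = 2.506 μm/a
Long-term exponent b (ISO 9224 Table 2, B1) = 0.813
  D(5) = 2.506 × 5^0.813 = 2.506 × 3.701 = 9.272 μm
  Mass loss = 9.272 μm × 7.14 g/cm³ = 66.2 g·m⁻²

D(5) = 66.2 g·m⁻²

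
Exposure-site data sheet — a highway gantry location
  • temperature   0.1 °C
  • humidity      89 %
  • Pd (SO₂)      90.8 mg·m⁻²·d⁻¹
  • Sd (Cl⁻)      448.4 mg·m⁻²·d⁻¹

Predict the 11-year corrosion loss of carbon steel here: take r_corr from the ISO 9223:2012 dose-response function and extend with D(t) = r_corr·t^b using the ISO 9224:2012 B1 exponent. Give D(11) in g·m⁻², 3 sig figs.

carbon steel: f(T) = +0.150·(T−10) [T≤10 °C] = -1.4850
  SO₂ term: 1.77·90.8^0.52·exp(0.02·89-1.4850) = 24.79
  Sd branch = 0.102·Sd^0.62·e^(0.033·RH+0.04·T) = 85.09 μm/a
  sum: 24.79 + 85.09 → r_corr = 109.9 μm/a
Long-term exponent b (ISO 9224 Table 2, B1) = 0.523
  D(11) = 109.9 × 11^0.523 = 109.9 × 3.505 = 385.1 μm
  Mass loss = 385.1 μm × 7.85 g/cm³ = 3023 g·m⁻²

D(11) = 3.02e+03 g·m⁻²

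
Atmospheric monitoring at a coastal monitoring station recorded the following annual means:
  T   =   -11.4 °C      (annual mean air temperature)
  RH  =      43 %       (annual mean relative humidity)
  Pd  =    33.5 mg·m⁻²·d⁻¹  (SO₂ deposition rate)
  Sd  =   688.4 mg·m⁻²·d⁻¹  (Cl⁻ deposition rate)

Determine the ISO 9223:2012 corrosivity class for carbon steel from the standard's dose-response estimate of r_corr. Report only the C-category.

carbon steel: temperature factor f = +0.150·(-21.4) = -3.2100
  sulphur-dioxide contribution → 1.048 μm/a
  chloride contribution → 15.36 μm/a
  ⇒ r_corr(carbon steel) = 16.4 μm/a
ISO 9223 Table 2 (carbon steel): 1.3 < 16.4 ≤ 25 μm/a ⇒ C2

C2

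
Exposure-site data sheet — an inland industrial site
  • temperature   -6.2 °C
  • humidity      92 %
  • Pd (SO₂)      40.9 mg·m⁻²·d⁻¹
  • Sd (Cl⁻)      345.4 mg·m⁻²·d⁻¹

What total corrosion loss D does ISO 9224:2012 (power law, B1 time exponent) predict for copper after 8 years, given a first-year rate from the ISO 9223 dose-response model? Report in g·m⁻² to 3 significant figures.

D(8) = 50.8 g·m⁻²

copper: temperature factor f = +0.126·(-16.2) = -2.0412
  SO₂ term: 0.0053·40.9^0.26·exp(0.059·92-2.0412) = 0.4113
  Cl⁻ term: 0.01025·345.4^0.27·exp(0.036·92+0.049·-6.2) = 1.006
  sum: 0.4113 + 1.006 → r_corr = 1.417 μm/a
ISO 9224: D(t) = r_corr · t^b with b = 0.667 (copper, B1)
  D(8) = 1.417 × 8^0.667 = 1.417 × 4.003 = 5.672 μm
  Mass loss = 5.672 μm × 8.96 g/cm³ = 50.83 g·m⁻²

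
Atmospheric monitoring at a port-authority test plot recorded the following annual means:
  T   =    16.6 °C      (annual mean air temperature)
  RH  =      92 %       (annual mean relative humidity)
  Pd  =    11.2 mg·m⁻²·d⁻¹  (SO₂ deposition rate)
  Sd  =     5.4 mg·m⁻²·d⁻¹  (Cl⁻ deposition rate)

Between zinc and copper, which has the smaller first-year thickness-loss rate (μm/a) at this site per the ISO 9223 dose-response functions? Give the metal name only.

zinc: T>10 °C ⇒ hinge -0.071·(16.6−10) = -0.4686
  sulphur-dioxide contribution → 1.609 μm/a
  chloride contribution → 0.3917 μm/a
  ⇒ r_corr(zinc) = 2.001 μm/a
copper: f(T) = -0.080·(T−10) [T>10 °C] = -0.5280
  sulphur-dioxide contribution → 1.334 μm/a
  chloride contribution → 1 μm/a
  total first-year rate 2.334 μm/a
Ordering by μm/a: copper (2.33) > zinc (2)

zinc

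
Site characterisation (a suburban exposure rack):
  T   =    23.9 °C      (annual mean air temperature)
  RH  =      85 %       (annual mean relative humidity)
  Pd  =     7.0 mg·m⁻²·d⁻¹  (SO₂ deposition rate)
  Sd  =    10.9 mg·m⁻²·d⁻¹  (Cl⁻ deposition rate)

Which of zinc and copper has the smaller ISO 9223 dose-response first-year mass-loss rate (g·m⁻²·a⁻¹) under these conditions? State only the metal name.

zinc: T>10 °C ⇒ hinge -0.071·(23.9−10) = -0.9869
  SO₂ term: 0.0129·7.0^0.44·exp(0.046·85-0.9869) = 0.5648
  Cl⁻ term: 0.0175·10.9^0.57·exp(0.008·85+0.085·23.9) = 1.028
  r_corr = 0.5648 + 1.028 = 1.593 μm/a
  mass loss = 1.593 μm/a × 7.14 g/cm³ = 11.37 g·m⁻²·a⁻¹
copper: temperature factor f = -0.080·(13.9) = -1.1120
  SO₂ term: 0.0053·7.0^0.26·exp(0.059·85-1.1120) = 0.4356
  Cl⁻ term: 0.01025·10.9^0.27·exp(0.036·85+0.049·23.9) = 1.344
  r_corr = 0.4356 + 1.344 = 1.779 μm/a
  mass loss = 1.779 μm/a × 8.96 g/cm³ = 15.94 g·m⁻²·a⁻¹
Ordering by g·m⁻²·a⁻¹: copper (15.9) > zinc (11.4)

zinc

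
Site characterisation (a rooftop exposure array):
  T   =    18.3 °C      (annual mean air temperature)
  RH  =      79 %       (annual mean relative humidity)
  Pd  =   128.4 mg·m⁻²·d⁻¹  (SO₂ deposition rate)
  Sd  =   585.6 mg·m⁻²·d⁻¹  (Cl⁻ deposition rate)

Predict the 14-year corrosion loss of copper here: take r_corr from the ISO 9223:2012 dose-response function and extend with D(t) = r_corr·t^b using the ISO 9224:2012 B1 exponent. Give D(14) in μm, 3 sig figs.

copper: T>10 °C ⇒ hinge -0.080·(18.3−10) = -0.6640
  SO₂ term: 0.0053·128.4^0.26·exp(0.059·79-0.6640) = 1.019
  Cl⁻ term: 0.01025·585.6^0.27·exp(0.036·79+0.049·18.3) = 2.413
  sum: 1.019 + 2.413 → r_corr = 3.432 μm/a
Power-law: D(14) = r_corr · 14^0.667
  D(14) = 3.432 × 14^0.667 = 3.432 × 5.814 = 19.96 μm

D(14) = 20.0 μm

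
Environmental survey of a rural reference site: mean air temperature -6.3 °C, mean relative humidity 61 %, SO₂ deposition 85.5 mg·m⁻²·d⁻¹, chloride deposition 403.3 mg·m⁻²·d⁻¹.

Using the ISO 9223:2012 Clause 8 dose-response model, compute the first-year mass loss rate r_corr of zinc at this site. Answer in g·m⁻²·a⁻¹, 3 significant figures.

r_corr = 9.45 g·m⁻²·a⁻¹

zinc: temperature factor f = +0.038·(-16.3) = -0.6194
  SO₂ term: 0.0129·85.5^0.44·exp(0.046·61-0.6194) = 0.8134
  Sd branch = 0.0175·Sd^0.57·e^(0.008·RH+0.085·T) = 0.5101 μm/a
  r_corr = 0.8134 + 0.5101 = 1.323 μm/a
Convert to mass loss: 1.323 μm/a × 7.14 g/cm³ = 9.449 g·m⁻²·a⁻¹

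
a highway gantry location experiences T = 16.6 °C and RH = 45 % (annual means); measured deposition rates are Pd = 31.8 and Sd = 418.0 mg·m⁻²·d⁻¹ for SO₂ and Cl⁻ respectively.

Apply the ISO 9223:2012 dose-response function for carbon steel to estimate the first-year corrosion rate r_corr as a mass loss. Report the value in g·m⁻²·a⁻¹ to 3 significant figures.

r_corr = 434 g·m⁻²·a⁻¹

carbon steel: f(T) = -0.054·(T−10) [T>10 °C] = -0.3564
  SO₂ term: 1.77·31.8^0.52·exp(0.02·45-0.3564) = 18.42
  Sd branch = 0.102·Sd^0.62·e^(0.033·RH+0.04·T) = 36.9 μm/a
  sum: 18.42 + 36.9 → r_corr = 55.32 μm/a
Convert to mass loss: 55.32 μm/a × 7.85 g/cm³ = 434.3 g·m⁻²·a⁻¹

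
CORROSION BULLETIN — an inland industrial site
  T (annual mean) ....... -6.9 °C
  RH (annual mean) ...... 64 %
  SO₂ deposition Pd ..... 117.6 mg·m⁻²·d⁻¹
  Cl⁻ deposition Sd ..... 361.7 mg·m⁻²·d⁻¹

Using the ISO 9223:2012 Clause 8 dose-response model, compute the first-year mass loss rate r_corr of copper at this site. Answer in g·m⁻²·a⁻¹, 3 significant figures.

r_corr = 4.07 g·m⁻²·a⁻¹

copper: T≤10 °C ⇒ hinge +0.126·(-6.9−10) = -2.1294
  sulphur-dioxide contribution → 0.09499 μm/a
  chloride contribution → 0.3591 μm/a
  ⇒ r_corr(copper) = 0.4541 μm/a
Convert to mass loss: 0.4541 μm/a × 8.96 g/cm³ = 4.069 g·m⁻²·a⁻¹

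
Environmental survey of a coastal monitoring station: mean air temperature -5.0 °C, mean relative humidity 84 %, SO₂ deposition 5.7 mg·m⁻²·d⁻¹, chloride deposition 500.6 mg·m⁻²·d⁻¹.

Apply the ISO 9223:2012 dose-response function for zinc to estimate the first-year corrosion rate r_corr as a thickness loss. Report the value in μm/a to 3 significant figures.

r_corr = 1.52 μm/a

zinc: T≤10 °C ⇒ hinge +0.038·(-5.0−10) = -0.5700
  SO₂ term: 0.0129·5.7^0.44·exp(0.046·84-0.5700) = 0.7477
  Sd branch = 0.0175·Sd^0.57·e^(0.008·RH+0.085·T) = 0.7745 μm/a
  sum: 0.7477 + 0.7745 → r_corr = 1.522 μm/a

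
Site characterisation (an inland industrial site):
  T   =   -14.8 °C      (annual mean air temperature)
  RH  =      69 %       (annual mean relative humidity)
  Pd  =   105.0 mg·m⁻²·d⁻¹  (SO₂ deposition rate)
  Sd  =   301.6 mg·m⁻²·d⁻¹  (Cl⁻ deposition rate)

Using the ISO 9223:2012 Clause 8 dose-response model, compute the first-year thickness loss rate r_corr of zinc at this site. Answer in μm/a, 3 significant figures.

r_corr = 1.16 μm/a

zinc: temperature factor f = +0.038·(-24.8) = -0.9424
  Pd branch = 0.0129·Pd^0.44·e^(0.046·RH+f) = 0.9313 μm/a
  Sd branch = 0.0175·Sd^0.57·e^(0.008·RH+0.085·T) = 0.2237 μm/a
  sum: 0.9313 + 0.2237 → r_corr = 1.155 μm/a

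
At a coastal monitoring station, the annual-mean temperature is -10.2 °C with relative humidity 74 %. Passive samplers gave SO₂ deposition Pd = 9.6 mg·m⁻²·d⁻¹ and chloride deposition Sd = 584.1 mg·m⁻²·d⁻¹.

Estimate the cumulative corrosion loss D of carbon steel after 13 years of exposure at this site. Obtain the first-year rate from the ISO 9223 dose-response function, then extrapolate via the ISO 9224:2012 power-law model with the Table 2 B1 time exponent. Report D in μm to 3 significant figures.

D(13) = 159 μm

carbon steel: f(T) = +0.150·(T−10) [T≤10 °C] = -3.0300
  Pd branch = 1.77·Pd^0.52·e^(0.02·RH+f) = 1.218 μm/a
  Sd branch = 0.102·Sd^0.62·e^(0.033·RH+0.04·T) = 40.47 μm/a
  r_corr = 1.218 + 40.47 = 41.69 μm/a
ISO 9224: D(t) = r_corr · t^b with b = 0.523 (carbon steel, B1)
  D(13) = 41.69 × 13^0.523 = 41.69 × 3.825 = 159.5 μm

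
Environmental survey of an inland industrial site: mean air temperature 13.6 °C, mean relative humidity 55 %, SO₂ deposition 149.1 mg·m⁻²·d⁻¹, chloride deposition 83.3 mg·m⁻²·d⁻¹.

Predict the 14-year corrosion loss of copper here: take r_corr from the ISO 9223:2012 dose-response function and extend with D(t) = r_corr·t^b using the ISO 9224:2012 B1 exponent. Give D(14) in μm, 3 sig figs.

copper: T>10 °C ⇒ hinge -0.080·(13.6−10) = -0.2880
  SO₂ term: 0.0053·149.1^0.26·exp(0.059·55-0.2880) = 0.3746
  Cl⁻ term: 0.01025·83.3^0.27·exp(0.036·55+0.049·13.6) = 0.4771
  r_corr = 0.3746 + 0.4771 = 0.8517 μm/a
Long-term exponent b (ISO 9224 Table 2, B1) = 0.667
  D(14) = 0.8517 × 14^0.667 = 0.8517 × 5.814 = 4.952 μm

D(14) = 4.95 μm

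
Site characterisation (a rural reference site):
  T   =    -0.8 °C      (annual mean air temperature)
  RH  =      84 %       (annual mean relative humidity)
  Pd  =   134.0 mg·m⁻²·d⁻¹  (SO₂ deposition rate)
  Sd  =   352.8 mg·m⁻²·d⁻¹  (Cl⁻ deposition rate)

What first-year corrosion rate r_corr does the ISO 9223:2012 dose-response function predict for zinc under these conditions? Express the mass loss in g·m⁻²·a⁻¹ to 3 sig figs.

zinc: temperature factor f = +0.038·(-10.8) = -0.4104
  SO₂ term: 0.0129·134.0^0.44·exp(0.046·84-0.4104) = 3.519
  Sd branch = 0.0175·Sd^0.57·e^(0.008·RH+0.085·T) = 0.9067 μm/a
  r_corr = 3.519 + 0.9067 = 4.425 μm/a
Convert to mass loss: 4.425 μm/a × 7.14 g/cm³ = 31.6 g·m⁻²·a⁻¹

r_corr = 31.6 g·m⁻²·a⁻¹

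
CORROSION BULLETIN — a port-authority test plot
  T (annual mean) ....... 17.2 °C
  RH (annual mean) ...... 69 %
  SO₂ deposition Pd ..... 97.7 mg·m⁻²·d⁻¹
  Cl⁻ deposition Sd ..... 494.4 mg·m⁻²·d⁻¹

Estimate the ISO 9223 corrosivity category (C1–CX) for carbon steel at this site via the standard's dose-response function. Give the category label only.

carbon steel: temperature factor f = -0.054·(7.2) = -0.3888
  sulphur-dioxide contribution → 51.66 μm/a
  chloride contribution → 92.6 μm/a
  total first-year rate 144.3 μm/a
Category bounds: 80…200 μm/a bracket r_corr ⇒ C5

C5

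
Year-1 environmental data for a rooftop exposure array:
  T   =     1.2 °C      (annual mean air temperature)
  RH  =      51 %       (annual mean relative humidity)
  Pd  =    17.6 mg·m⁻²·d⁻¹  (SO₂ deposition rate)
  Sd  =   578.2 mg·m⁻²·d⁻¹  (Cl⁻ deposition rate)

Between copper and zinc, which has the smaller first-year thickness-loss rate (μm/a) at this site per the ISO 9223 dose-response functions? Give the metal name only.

copper

copper: temperature factor f = +0.126·(-8.8) = -1.1088
  Pd branch = 0.0053·Pd^0.26·e^(0.059·RH+f) = 0.07471 μm/a
  Cl⁻ term: 0.01025·578.2^0.27·exp(0.036·51+0.049·1.2) = 0.3797
  r_corr = 0.07471 + 0.3797 = 0.4544 μm/a
zinc: f(T) = +0.038·(T−10) [T≤10 °C] = -0.3344
  Pd branch = 0.0129·Pd^0.44·e^(0.046·RH+f) = 0.3406 μm/a
  Sd branch = 0.0175·Sd^0.57·e^(0.008·RH+0.085·T) = 1.094 μm/a
  r_corr = 0.3406 + 1.094 = 1.434 μm/a
Ordering by μm/a: zinc (1.43) > copper (0.454)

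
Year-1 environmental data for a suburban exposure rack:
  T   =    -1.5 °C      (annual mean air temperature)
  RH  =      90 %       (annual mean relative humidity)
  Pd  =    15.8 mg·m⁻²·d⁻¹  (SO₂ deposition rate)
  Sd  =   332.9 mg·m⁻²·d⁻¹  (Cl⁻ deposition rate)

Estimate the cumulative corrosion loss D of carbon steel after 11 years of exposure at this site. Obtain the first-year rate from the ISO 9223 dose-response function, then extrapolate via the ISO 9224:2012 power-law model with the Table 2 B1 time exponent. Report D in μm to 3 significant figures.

carbon steel: f(T) = +0.150·(T−10) [T≤10 °C] = -1.7250
  SO₂ term: 1.77·15.8^0.52·exp(0.02·90-1.7250) = 8.014
  Cl⁻ term: 0.102·332.9^0.62·exp(0.033·90+0.04·-1.5) = 68.59
  r_corr = 8.014 + 68.59 = 76.6 μm/a
Long-term exponent b (ISO 9224 Table 2, B1) = 0.523
  D(11) = 76.6 × 11^0.523 = 76.6 × 3.505 = 268.5 μm

D(11) = 268 μm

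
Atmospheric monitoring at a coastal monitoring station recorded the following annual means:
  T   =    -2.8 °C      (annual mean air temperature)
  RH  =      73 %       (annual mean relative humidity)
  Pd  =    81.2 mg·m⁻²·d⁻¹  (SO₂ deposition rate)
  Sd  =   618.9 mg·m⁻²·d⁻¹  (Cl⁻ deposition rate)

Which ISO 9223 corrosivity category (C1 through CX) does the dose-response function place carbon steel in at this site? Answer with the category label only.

C4

carbon steel: temperature factor f = +0.150·(-12.8) = -1.9200
  Pd branch = 1.77·Pd^0.52·e^(0.02·RH+f) = 10.99 μm/a
  Cl⁻ term: 0.102·618.9^0.62·exp(0.033·73+0.04·-2.8) = 54.57
  r_corr = 10.99 + 54.57 = 65.57 μm/a
ISO 9223 Table 2 (carbon steel): 50 < 65.6 ≤ 80 μm/a ⇒ C4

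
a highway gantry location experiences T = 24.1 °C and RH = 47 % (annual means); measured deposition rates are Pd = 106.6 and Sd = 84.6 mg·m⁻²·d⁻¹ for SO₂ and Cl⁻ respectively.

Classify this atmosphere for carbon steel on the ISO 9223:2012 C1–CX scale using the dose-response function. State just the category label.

C3

carbon steel: f(T) = -0.054·(T−10) [T>10 °C] = -0.7614
  sulphur-dioxide contribution → 23.99 μm/a
  chloride contribution → 19.76 μm/a
  ⇒ r_corr(carbon steel) = 43.75 μm/a
43.7 μm/a falls in (25, 50] for carbon steel → category C3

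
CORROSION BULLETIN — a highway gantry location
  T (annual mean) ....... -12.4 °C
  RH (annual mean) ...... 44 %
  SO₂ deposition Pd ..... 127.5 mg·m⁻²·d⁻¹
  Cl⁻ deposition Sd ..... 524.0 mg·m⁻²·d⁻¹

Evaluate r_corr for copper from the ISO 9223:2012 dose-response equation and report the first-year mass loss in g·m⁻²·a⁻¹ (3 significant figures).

r_corr = 1.46 g·m⁻²·a⁻¹

copper: T≤10 °C ⇒ hinge +0.126·(-12.4−10) = -2.8224
  SO₂ term: 0.0053·127.5^0.26·exp(0.059·44-2.8224) = 0.01491
  Sd branch = 0.01025·Sd^0.27·e^(0.036·RH+0.049·T) = 0.1476 μm/a
  sum: 0.01491 + 0.1476 → r_corr = 0.1625 μm/a
Convert to mass loss: 0.1625 μm/a × 8.96 g/cm³ = 1.456 g·m⁻²·a⁻¹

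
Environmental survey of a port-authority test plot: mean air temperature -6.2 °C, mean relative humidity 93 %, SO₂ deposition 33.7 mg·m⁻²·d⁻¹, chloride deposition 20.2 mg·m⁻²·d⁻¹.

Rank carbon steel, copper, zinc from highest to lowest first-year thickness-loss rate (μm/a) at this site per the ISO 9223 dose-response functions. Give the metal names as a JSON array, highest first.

["carbon steel", "zinc", "copper"]

carbon steel: T≤10 °C ⇒ hinge +0.150·(-6.2−10) = -2.4300
  Pd branch = 1.77·Pd^0.52·e^(0.02·RH+f) = 6.234 μm/a
  Sd branch = 0.102·Sd^0.62·e^(0.033·RH+0.04·T) = 11.04 μm/a
  r_corr = 6.234 + 11.04 = 17.28 μm/a
copper: T≤10 °C ⇒ hinge +0.126·(-6.2−10) = -2.0412
  SO₂ term: 0.0053·33.7^0.26·exp(0.059·93-2.0412) = 0.4149
  Sd branch = 0.01025·Sd^0.27·e^(0.036·RH+0.049·T) = 0.4844 μm/a
  r_corr = 0.4149 + 0.4844 = 0.8994 μm/a
zinc: temperature factor f = +0.038·(-16.2) = -0.6156
  SO₂ term: 0.0129·33.7^0.44·exp(0.046·93-0.6156) = 2.362
  Sd branch = 0.0175·Sd^0.57·e^(0.008·RH+0.085·T) = 0.1206 μm/a
  sum: 2.362 + 0.1206 → r_corr = 2.483 μm/a
Ordering by μm/a: carbon steel (17.3) > zinc (2.48) > copper (0.899)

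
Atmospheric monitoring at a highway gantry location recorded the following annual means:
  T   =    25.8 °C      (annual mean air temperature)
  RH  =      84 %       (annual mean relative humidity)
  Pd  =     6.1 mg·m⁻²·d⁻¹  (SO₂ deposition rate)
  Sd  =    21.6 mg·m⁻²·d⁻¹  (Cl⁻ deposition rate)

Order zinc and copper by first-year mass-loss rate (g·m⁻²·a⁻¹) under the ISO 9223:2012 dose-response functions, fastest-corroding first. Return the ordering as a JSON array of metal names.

["copper", "zinc"]

zinc: f(T) = -0.071·(T−10) [T>10 °C] = -1.1218
  SO₂ term: 0.0129·6.1^0.44·exp(0.046·84-1.1218) = 0.4437
  Sd branch = 0.0175·Sd^0.57·e^(0.008·RH+0.085·T) = 1.77 μm/a
  r_corr = 0.4437 + 1.77 = 2.213 μm/a
  mass loss = 2.213 μm/a × 7.14 g/cm³ = 15.8 g·m⁻²·a⁻¹
copper: T>10 °C ⇒ hinge -0.080·(25.8−10) = -1.2640
  SO₂ term: 0.0053·6.1^0.26·exp(0.059·84-1.2640) = 0.3403
  Sd branch = 0.01025·Sd^0.27·e^(0.036·RH+0.049·T) = 1.711 μm/a
  sum: 0.3403 + 1.711 → r_corr = 2.052 μm/a
  mass loss = 2.052 μm/a × 8.96 g/cm³ = 18.38 g·m⁻²·a⁻¹
Ordering by g·m⁻²·a⁻¹: copper (18.4) > zinc (15.8)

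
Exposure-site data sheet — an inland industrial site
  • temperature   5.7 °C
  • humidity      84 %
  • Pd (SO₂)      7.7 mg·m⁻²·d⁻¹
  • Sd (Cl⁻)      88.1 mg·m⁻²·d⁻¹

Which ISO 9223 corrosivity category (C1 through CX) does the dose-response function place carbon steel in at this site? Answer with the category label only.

carbon steel: temperature factor f = +0.150·(-4.3) = -0.6450
  sulphur-dioxide contribution → 14.4 μm/a
  chloride contribution → 32.91 μm/a
  ⇒ r_corr(carbon steel) = 47.32 μm/a
Category bounds: 25…50 μm/a bracket r_corr ⇒ C3

C3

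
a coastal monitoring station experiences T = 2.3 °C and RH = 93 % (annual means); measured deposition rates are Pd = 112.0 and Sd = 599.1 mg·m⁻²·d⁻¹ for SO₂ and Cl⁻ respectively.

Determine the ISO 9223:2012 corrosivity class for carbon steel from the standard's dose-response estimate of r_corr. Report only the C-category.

carbon steel: f(T) = +0.150·(T−10) [T≤10 °C] = -1.1550
  sulphur-dioxide contribution → 41.66 μm/a
  chloride contribution → 126.9 μm/a
  total first-year rate 168.6 μm/a
169 μm/a falls in (80, 200] for carbon steel → category C5

C5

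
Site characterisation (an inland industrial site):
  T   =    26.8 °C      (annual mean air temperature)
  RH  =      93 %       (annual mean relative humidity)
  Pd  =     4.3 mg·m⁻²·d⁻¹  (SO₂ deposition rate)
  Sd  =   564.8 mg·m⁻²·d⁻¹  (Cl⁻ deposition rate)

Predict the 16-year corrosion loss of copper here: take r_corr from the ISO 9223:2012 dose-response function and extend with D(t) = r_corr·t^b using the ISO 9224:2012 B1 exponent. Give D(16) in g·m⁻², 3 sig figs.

D(16) = 369 g·m⁻²

copper: T>10 °C ⇒ hinge -0.080·(26.8−10) = -1.3440
  Pd branch = 0.0053·Pd^0.26·e^(0.059·RH+f) = 0.4878 μm/a
  Cl⁻ term: 0.01025·564.8^0.27·exp(0.036·93+0.049·26.8) = 5.999
  sum: 0.4878 + 5.999 → r_corr = 6.487 μm/a
ISO 9224: D(t) = r_corr · t^b with b = 0.667 (copper, B1)
  D(16) = 6.487 × 16^0.667 = 6.487 × 6.355 = 41.23 μm
  Mass loss = 41.23 μm × 8.96 g/cm³ = 369.4 g·m⁻²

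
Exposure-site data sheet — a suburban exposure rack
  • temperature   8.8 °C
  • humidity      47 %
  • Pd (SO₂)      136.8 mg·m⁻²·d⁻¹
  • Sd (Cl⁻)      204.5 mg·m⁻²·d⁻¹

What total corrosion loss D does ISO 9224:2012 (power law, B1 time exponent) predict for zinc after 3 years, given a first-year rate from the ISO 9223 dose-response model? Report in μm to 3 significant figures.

D(3) = 5.01 μm

zinc: f(T) = +0.038·(T−10) [T≤10 °C] = -0.0456
  sulphur-dioxide contribution → 0.9324 μm/a
  chloride contribution → 1.118 μm/a
  ⇒ r_corr(zinc) = 2.05 μm/a
Power-law: D(3) = r_corr · 3^0.813
  D(3) = 2.05 × 3^0.813 = 2.05 × 2.443 = 5.008 μm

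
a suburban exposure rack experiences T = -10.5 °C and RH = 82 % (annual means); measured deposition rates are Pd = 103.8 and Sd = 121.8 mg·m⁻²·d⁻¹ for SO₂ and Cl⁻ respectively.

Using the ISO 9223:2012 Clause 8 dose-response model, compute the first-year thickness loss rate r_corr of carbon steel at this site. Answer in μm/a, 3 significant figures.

carbon steel: f(T) = +0.150·(T−10) [T≤10 °C] = -3.0750
  sulphur-dioxide contribution → 4.712 μm/a
  chloride contribution → 19.7 μm/a
  ⇒ r_corr(carbon steel) = 24.41 μm/a

r_corr = 24.4 μm/a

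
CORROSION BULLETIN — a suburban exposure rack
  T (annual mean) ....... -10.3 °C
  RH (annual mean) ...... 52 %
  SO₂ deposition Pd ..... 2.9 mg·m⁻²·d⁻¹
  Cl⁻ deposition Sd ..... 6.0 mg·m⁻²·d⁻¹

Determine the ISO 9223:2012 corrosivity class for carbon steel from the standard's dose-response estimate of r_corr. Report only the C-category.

carbon steel: T≤10 °C ⇒ hinge +0.150·(-10.3−10) = -3.0450
  Pd branch = 1.77·Pd^0.52·e^(0.02·RH+f) = 0.4146 μm/a
  Cl⁻ term: 0.102·6.0^0.62·exp(0.033·52+0.04·-10.3) = 1.141
  sum: 0.4146 + 1.141 → r_corr = 1.556 μm/a
1.56 μm/a falls in (1.3, 25] for carbon steel → category C2

C2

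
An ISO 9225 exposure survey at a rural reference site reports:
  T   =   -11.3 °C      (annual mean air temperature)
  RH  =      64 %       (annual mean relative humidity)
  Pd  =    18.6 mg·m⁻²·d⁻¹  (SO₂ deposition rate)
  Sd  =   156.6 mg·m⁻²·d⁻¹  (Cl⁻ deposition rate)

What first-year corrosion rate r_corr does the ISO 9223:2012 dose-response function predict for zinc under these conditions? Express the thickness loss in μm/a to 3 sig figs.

zinc: temperature factor f = +0.038·(-21.3) = -0.8094
  Pd branch = 0.0129·Pd^0.44·e^(0.046·RH+f) = 0.3947 μm/a
  Cl⁻ term: 0.0175·156.6^0.57·exp(0.008·64+0.085·-11.3) = 0.1992
  sum: 0.3947 + 0.1992 → r_corr = 0.5939 μm/a

r_corr = 0.594 μm/a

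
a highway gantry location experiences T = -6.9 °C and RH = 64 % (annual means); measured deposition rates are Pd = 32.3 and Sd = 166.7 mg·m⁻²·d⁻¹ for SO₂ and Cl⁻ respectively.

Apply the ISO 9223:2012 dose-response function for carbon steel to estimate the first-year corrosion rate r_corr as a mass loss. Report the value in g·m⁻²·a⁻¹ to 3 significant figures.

carbon steel: T≤10 °C ⇒ hinge +0.150·(-6.9−10) = -2.5350
  Pd branch = 1.77·Pd^0.52·e^(0.02·RH+f) = 3.074 μm/a
  Sd branch = 0.102·Sd^0.62·e^(0.033·RH+0.04·T) = 15.26 μm/a
  r_corr = 3.074 + 15.26 = 18.33 μm/a
Convert to mass loss: 18.33 μm/a × 7.85 g/cm³ = 143.9 g·m⁻²·a⁻¹

r_corr = 144 g·m⁻²·a⁻¹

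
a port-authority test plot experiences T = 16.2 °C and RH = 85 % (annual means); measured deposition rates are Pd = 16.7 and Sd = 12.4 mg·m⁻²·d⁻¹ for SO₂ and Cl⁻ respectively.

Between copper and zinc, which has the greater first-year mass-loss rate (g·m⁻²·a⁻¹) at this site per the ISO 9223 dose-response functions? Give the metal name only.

copper: f(T) = -0.080·(T−10) [T>10 °C] = -0.4960
  Pd branch = 0.0053·Pd^0.26·e^(0.059·RH+f) = 1.011 μm/a
  Cl⁻ term: 0.01025·12.4^0.27·exp(0.036·85+0.049·16.2) = 0.9542
  sum: 1.011 + 0.9542 → r_corr = 1.965 μm/a
  mass loss = 1.965 μm/a × 8.96 g/cm³ = 17.61 g·m⁻²·a⁻¹
zinc: temperature factor f = -0.071·(6.2) = -0.4402
  Pd branch = 0.0129·Pd^0.44·e^(0.046·RH+f) = 1.431 μm/a
  Cl⁻ term: 0.0175·12.4^0.57·exp(0.008·85+0.085·16.2) = 0.575
  sum: 1.431 + 0.575 → r_corr = 2.005 μm/a
  mass loss = 2.005 μm/a × 7.14 g/cm³ = 14.32 g·m⁻²·a⁻¹
Ordering by g·m⁻²·a⁻¹: copper (17.6) > zinc (14.3)

copper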